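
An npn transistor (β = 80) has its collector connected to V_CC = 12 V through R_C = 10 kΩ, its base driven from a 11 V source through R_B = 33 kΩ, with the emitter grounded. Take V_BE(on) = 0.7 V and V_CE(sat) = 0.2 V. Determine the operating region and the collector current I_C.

Assume active: I_B = (11 − 0.7)/33 = 0.312 mA, giving I_C = β·I_B = 25 mA.
But then V_CE = 12 − 25×10 = -238 V < V_CE(sat) = 0.2 V — impossible in the active region.
So the transistor is saturated. With V_CE = 0.2 V, I_C = (V_CC − 0.2)/R_C = 11.8/10 = 1.18 mA.
Check: β·I_B = 25 mA > I_C = 1.18 mA, confirming saturation.

saturation; I_C ≈ 1.2 mA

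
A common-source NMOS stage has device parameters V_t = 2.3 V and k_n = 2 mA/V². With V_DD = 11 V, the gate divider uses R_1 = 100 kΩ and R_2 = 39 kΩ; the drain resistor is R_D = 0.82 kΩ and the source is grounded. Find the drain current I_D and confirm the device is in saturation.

I_D ≈ 0.62 mA

V_G = V_DD·R_2/(R_1+R_2) = 11×39/139 = 3.09 V. With the source grounded, V_GS = V_G = 3.09 V.
Assume saturation: I_D = (k_n/2)(V_GS − V_t)² = (2/2)×(3.09 − 2.3)² = 1×0.786² = 0.618 mA.
V_DS = V_DD − I_D·R_D = 11 − 0.618×0.82 = 10.5 V.
Saturation requires V_DS ≥ V_GS − V_t = 0.786 V; 10.5 ≥ 0.786 ✓.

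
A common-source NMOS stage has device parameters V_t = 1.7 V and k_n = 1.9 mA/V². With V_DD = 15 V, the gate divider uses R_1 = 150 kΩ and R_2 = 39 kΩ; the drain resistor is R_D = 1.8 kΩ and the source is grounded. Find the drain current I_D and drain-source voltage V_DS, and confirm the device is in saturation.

V_G = V_DD·R_2/(R_1+R_2) = 15×39/189 = 3.1 V. With the source grounded, V_GS = V_G = 3.1 V.
Assume saturation: I_D = (k_n/2)(V_GS − V_t)² = (1.9/2)×(3.1 − 1.7)² = 0.95×1.4² = 1.85 mA.
V_DS = V_DD − I_D·R_D = 15 − 1.85×1.8 = 11.7 V.
Saturation requires V_DS ≥ V_GS − V_t = 1.4 V; 11.7 ≥ 1.4 ✓.

I_D ≈ 1.8 mA, V_DS ≈ 12 V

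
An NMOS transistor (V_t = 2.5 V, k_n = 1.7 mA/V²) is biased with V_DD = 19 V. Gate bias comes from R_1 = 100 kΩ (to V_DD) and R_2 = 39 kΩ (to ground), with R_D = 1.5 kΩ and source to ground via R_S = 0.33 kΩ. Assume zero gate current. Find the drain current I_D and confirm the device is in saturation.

I_D ≈ 2.9 mA

V_G = V_DD·R_2/(R_1+R_2) = 19×39/139 = 5.33 V.
Assume saturation: I_D = (k_n/2)(V_GS − V_t)² with V_GS = V_G − I_D·R_S = 5.33 − 0.33·I_D.
Substituting gives 0.0926·I_D² − 2.59·I_D + 6.81 = 0, with roots I_D = 2.94 or 25 mA.
The root I_D = 25 mA gives V_GS = -2.93 V ≤ V_t, so take I_D = 2.94 mA.
Then V_GS = 4.36 V and V_DS = V_DD − I_D(R_D+R_S) = 19 − 2.94×1.83 = 13.6 V.
Saturation requires V_DS ≥ V_GS − V_t = 1.86 V; 13.6 ≥ 1.86 ✓.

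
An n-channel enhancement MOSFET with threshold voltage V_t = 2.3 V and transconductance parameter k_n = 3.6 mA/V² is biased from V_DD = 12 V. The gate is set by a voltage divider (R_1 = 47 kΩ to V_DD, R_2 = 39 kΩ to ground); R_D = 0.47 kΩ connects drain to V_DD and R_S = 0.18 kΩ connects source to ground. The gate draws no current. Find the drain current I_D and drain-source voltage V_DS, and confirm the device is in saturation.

I_D ≈ 6.7 mA, V_DS ≈ 7.6 V

V_G = V_DD·R_2/(R_1+R_2) = 12×39/86 = 5.44 V.
Assume saturation: I_D = (k_n/2)(V_GS − V_t)² with V_GS = V_G − I_D·R_S = 5.44 − 0.18·I_D.
Substituting gives 0.0583·I_D² − 3.04·I_D + 17.8 = 0, with roots I_D = 6.72 or 45.3 mA.
The root I_D = 45.3 mA gives V_GS = -2.72 V ≤ V_t, so take I_D = 6.72 mA.
Then V_GS = 4.23 V and V_DS = V_DD − I_D(R_D+R_S) = 12 − 6.72×0.65 = 7.63 V.
Saturation requires V_DS ≥ V_GS − V_t = 1.93 V; 7.63 ≥ 1.93 ✓.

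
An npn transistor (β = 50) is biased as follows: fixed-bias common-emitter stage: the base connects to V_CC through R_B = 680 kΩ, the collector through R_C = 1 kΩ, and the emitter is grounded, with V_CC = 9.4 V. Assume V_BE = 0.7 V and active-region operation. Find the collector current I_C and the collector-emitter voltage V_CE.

I_C ≈ 0.64 mA, V_CE ≈ 8.8 V

Base loop: V_CC = I_B·R_B + V_BE, so I_B = (9.4 − 0.7)/680 kΩ = 0.0128 mA.
In the active region I_C = β·I_B = 50 × 0.0128 = 0.64 mA.
Collector loop: V_CE = V_CC − I_C·R_C = 9.4 − 0.64×1 = 8.76 V.
Since V_CE = 8.76 V > V_CE(sat) ≈ 0.2 V, the transistor is in the active region as assumed.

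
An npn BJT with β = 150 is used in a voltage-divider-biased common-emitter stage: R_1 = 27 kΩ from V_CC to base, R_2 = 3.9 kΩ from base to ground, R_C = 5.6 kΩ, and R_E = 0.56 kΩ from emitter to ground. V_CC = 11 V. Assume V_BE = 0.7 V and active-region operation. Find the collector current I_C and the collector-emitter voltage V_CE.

Thevenize the base divider: V_Th = V_CC·R_2/(R_1+R_2) = 11×3.9/30.9 = 1.39 V, R_Th = R_1‖R_2 = 3.41 kΩ.
Base-emitter loop: V_Th = I_B·R_Th + V_BE + (β+1)I_B·R_E, so I_B = (1.39 − 0.7) / (3.41 + 151×0.56) = 0.00783 mA.
I_C = β·I_B = 150×0.00783 = 1.17 mA, and I_E = (β+1)I_B = 1.18 mA.
V_CE = V_CC − I_C·R_C − I_E·R_E = 11 − 1.17×5.6 − 1.18×0.56 = 3.77 V.
V_CE = 3.77 V > 0.2 V confirms active-region operation.

I_C ≈ 1.2 mA, V_CE ≈ 3.8 V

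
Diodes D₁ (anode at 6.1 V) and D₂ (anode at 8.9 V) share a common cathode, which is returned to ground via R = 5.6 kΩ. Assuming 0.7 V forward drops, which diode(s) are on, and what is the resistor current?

Only D₂ conducts; I_R ≈ 1.5 mA

Assume both conduct. Then node N would need to be at both 6.1−0.7 = 5.4 V and 8.9−0.7 = 8.2 V, which is impossible.
Assume only D₂ conducts: V_N = 8.9 − 0.7 = 8.2 V, so I_R = 8.2/5.6 = 1.46 mA.
Check D₁: its anode-to-cathode voltage is 6.1 − 8.2 = -2.1 V < 0.7 V, so it is off. The assumption is consistent.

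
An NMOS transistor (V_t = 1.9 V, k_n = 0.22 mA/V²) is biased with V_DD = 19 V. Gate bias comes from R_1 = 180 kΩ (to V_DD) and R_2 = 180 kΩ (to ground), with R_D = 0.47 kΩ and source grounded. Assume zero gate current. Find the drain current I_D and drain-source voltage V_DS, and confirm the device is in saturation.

V_G = V_DD·R_2/(R_1+R_2) = 19×180/360 = 9.5 V. With the source grounded, V_GS = V_G = 9.5 V.
Assume saturation: I_D = (k_n/2)(V_GS − V_t)² = (0.22/2)×(9.5 − 1.9)² = 0.11×7.6² = 6.35 mA.
V_DS = V_DD − I_D·R_D = 19 − 6.35×0.47 = 16 V.
Saturation requires V_DS ≥ V_GS − V_t = 7.6 V; 16 ≥ 7.6 ✓.

I_D ≈ 6.4 mA, V_DS ≈ 16 V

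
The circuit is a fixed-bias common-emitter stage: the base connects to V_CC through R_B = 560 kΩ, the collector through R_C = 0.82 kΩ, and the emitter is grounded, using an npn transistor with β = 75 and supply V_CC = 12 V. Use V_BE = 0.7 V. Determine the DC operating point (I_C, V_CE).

I_C ≈ 1.5 mA, V_CE ≈ 11 V

Base loop: V_CC = I_B·R_B + V_BE, so I_B = (12 − 0.7)/560 kΩ = 0.0202 mA.
In the active region I_C = β·I_B = 75 × 0.0202 = 1.51 mA.
Collector loop: V_CE = V_CC − I_C·R_C = 12 − 1.51×0.82 = 10.8 V.
Since V_CE = 10.8 V > V_CE(sat) ≈ 0.2 V, the transistor is in the active region as assumed.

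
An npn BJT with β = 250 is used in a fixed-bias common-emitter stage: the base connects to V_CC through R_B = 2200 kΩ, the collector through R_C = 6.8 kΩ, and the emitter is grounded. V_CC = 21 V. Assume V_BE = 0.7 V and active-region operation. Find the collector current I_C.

Base loop: V_CC = I_B·R_B + V_BE, so I_B = (21 − 0.7)/2200 kΩ = 0.00923 mA.
In the active region I_C = β·I_B = 250 × 0.00923 = 2.31 mA.
Collector loop: V_CE = V_CC − I_C·R_C = 21 − 2.31×6.8 = 5.31 V.
Since V_CE = 5.31 V > V_CE(sat) ≈ 0.2 V, the transistor is in the active region as assumed.

I_C ≈ 2.3 mA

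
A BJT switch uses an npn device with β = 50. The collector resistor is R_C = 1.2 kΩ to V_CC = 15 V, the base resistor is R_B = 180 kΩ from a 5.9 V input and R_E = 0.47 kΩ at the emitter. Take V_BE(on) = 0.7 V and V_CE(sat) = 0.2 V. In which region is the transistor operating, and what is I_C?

Assume active. Base-emitter loop: I_B = (V_BB − V_BE)/(R_B + (β+1)R_E) = (5.9 − 0.7)/(180 + 51×0.47) = 0.0255 mA.
I_C = β·I_B = 50×0.0255 = 1.27 mA.
V_CE = V_CC − I_C·R_C − I_E·R_E = 15 − 1.27×1.2 − 1.3×0.47 = 12.9 V > V_CE(sat), so the active-region assumption holds.

active; I_C ≈ 1.3 mA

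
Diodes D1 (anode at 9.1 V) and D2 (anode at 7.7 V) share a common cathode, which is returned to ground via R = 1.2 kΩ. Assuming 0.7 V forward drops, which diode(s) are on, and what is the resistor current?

Only D1 conducts; I_R ≈ 7 mA

Assume both conduct. Then node N would need to be at both 9.1−0.7 = 8.4 V and 7.7−0.7 = 7 V, which is impossible.
Assume only D1 conducts: V_N = 9.1 − 0.7 = 8.4 V, so I_R = 8.4/1.2 = 7 mA.
Check D2: its anode-to-cathode voltage is 7.7 − 8.4 = -0.7 V < 0.7 V, so it is off. The assumption is consistent.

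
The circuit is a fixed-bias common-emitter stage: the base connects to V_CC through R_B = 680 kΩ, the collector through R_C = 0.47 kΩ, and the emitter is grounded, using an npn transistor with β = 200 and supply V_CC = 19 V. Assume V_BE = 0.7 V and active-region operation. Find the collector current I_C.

Base loop: V_CC = I_B·R_B + V_BE, so I_B = (19 − 0.7)/680 kΩ = 0.0269 mA.
In the active region I_C = β·I_B = 200 × 0.0269 = 5.38 mA.
Collector loop: V_CE = V_CC − I_C·R_C = 19 − 5.38×0.47 = 16.5 V.
Since V_CE = 16.5 V > V_CE(sat) ≈ 0.2 V, the transistor is in the active region as assumed.

I_C ≈ 5.4 mA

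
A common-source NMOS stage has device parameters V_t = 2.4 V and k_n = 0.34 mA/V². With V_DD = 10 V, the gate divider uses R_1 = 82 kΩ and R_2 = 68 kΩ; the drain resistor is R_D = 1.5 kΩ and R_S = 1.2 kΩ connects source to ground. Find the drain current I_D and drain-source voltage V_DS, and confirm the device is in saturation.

I_D ≈ 0.44 mA, V_DS ≈ 8.8 V

V_G = V_DD·R_2/(R_1+R_2) = 10×68/150 = 4.53 V.
Assume saturation: I_D = (k_n/2)(V_GS − V_t)² with V_GS = V_G − I_D·R_S = 4.53 − 1.2·I_D.
Substituting gives 0.245·I_D² − 1.87·I_D + 0.774 = 0, with roots I_D = 0.439 or 7.2 mA.
The root I_D = 7.2 mA gives V_GS = -4.11 V ≤ V_t, so take I_D = 0.439 mA.
Then V_GS = 4.01 V and V_DS = V_DD − I_D(R_D+R_S) = 10 − 0.439×2.7 = 8.82 V.
Saturation requires V_DS ≥ V_GS − V_t = 1.61 V; 8.82 ≥ 1.61 ✓.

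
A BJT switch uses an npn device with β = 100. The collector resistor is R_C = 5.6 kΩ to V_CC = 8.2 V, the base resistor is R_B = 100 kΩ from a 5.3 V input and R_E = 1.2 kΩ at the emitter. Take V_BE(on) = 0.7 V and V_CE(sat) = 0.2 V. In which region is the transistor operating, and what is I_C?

saturation; I_C ≈ 1.2 mA

Assume active: I_B = (5.3 − 0.7)/(100 + 101×1.2) = 0.0208 mA, I_C = β·I_B = 2.08 mA.
Then V_CE = 8.2 − 2.08×5.6 − 2.1×1.2 = -5.97 V < 0.2 V — the active assumption fails.
Re-solve with V_CE = 0.2 V. KCL at the emitter: V_E/R_E = (V_BB−0.7−V_E)/R_B + (V_CC−0.2−V_E)/R_C, giving V_E = 1.44 V.
I_C = (V_CC − 0.2 − V_E)/R_C = (8 − 1.44)/5.6 = 1.17 mA.
Check: I_B = (4.6 − 1.44)/100 = 0.0316 mA, and β·I_B = 3.16 mA > I_C, confirming saturation.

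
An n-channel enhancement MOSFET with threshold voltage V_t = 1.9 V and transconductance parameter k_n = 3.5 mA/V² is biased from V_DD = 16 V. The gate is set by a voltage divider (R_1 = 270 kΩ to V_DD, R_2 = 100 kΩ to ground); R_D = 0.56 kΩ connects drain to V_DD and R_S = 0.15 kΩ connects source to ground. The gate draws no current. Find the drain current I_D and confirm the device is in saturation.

V_G = V_DD·R_2/(R_1+R_2) = 16×100/370 = 4.32 V.
Assume saturation: I_D = (k_n/2)(V_GS − V_t)² with V_GS = V_G − I_D·R_S = 4.32 − 0.15·I_D.
Substituting gives 0.0394·I_D² − 2.27·I_D + 10.3 = 0, with roots I_D = 4.95 or 52.8 mA.
The root I_D = 52.8 mA gives V_GS = -3.59 V ≤ V_t, so take I_D = 4.95 mA.
Then V_GS = 3.58 V and V_DS = V_DD − I_D(R_D+R_S) = 16 − 4.95×0.71 = 12.5 V.
Saturation requires V_DS ≥ V_GS − V_t = 1.68 V; 12.5 ≥ 1.68 ✓.

I_D ≈ 4.9 mA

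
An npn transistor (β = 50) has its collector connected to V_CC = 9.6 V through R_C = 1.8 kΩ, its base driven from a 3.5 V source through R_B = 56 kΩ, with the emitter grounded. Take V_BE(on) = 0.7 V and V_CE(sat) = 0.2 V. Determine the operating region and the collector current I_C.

active; I_C ≈ 2.5 mA

Assume active. Base-emitter loop: I_B = (V_BB − V_BE)/R_B = (3.5 − 0.7)/56 = 0.05 mA.
I_C = β·I_B = 50×0.05 = 2.5 mA.
V_CE = V_CC − I_C·R_C = 9.6 − 2.5×1.8 = 5.1 V > V_CE(sat), so the active-region assumption holds.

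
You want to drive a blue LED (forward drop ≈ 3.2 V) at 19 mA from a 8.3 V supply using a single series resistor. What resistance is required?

R ≈ 0.27 kΩ

The resistor drops V_S − V_D = 8.3 − 3.2 = 5.1 V at 19 mA.
R = 5.1 V / 19 mA = 0.268 kΩ.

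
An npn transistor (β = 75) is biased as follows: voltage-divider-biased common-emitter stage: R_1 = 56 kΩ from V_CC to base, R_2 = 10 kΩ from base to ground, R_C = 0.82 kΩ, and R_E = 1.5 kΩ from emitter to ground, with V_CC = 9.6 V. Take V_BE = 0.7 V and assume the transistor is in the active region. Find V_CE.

Thevenize the base divider: V_Th = V_CC·R_2/(R_1+R_2) = 9.6×10/66 = 1.45 V, R_Th = R_1‖R_2 = 8.48 kΩ.
Base-emitter loop: V_Th = I_B·R_Th + V_BE + (β+1)I_B·R_E, so I_B = (1.45 − 0.7) / (8.48 + 76×1.5) = 0.00616 mA.
I_C = β·I_B = 75×0.00616 = 0.462 mA, and I_E = (β+1)I_B = 0.468 mA.
V_CE = V_CC − I_C·R_C − I_E·R_E = 9.6 − 0.462×0.82 − 0.468×1.5 = 8.52 V.
V_CE = 8.52 V > 0.2 V confirms active-region operation.

V_CE ≈ 8.5 V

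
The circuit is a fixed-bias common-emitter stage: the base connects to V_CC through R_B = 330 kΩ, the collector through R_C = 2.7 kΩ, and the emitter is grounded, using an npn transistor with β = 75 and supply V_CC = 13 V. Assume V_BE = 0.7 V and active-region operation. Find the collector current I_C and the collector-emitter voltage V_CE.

Base loop: V_CC = I_B·R_B + V_BE, so I_B = (13 − 0.7)/330 kΩ = 0.0373 mA.
In the active region I_C = β·I_B = 75 × 0.0373 = 2.8 mA.
Collector loop: V_CE = V_CC − I_C·R_C = 13 − 2.8×2.7 = 5.45 V.
Since V_CE = 5.45 V > V_CE(sat) ≈ 0.2 V, the transistor is in the active region as assumed.

I_C ≈ 2.8 mA, V_CE ≈ 5.5 V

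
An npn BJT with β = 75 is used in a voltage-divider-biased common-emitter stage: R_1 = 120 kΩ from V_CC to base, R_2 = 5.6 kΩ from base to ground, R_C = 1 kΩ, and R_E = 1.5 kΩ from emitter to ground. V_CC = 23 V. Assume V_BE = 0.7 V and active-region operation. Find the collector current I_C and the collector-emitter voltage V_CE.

Thevenize the base divider: V_Th = V_CC·R_2/(R_1+R_2) = 23×5.6/126 = 1.03 V, R_Th = R_1‖R_2 = 5.35 kΩ.
Base-emitter loop: V_Th = I_B·R_Th + V_BE + (β+1)I_B·R_E, so I_B = (1.03 − 0.7) / (5.35 + 76×1.5) = 0.00273 mA.
I_C = β·I_B = 75×0.00273 = 0.205 mA, and I_E = (β+1)I_B = 0.207 mA.
V_CE = V_CC − I_C·R_C − I_E·R_E = 23 − 0.205×1 − 0.207×1.5 = 22.5 V.
V_CE = 22.5 V > 0.2 V confirms active-region operation.

I_C ≈ 0.2 mA, V_CE ≈ 22 V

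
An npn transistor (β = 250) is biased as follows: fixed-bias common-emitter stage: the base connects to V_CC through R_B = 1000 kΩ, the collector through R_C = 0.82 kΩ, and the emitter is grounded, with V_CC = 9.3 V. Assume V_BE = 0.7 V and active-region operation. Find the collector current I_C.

I_C ≈ 2.2 mA

Base loop: V_CC = I_B·R_B + V_BE, so I_B = (9.3 − 0.7)/1000 kΩ = 0.0086 mA.
In the active region I_C = β·I_B = 250 × 0.0086 = 2.15 mA.
Collector loop: V_CE = V_CC − I_C·R_C = 9.3 − 2.15×0.82 = 7.54 V.
Since V_CE = 7.54 V > V_CE(sat) ≈ 0.2 V, the transistor is in the active region as assumed.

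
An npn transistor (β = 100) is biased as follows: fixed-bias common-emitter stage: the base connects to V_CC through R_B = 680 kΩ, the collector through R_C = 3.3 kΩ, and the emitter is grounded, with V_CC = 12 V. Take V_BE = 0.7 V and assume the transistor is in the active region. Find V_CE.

Base loop: V_CC = I_B·R_B + V_BE, so I_B = (12 − 0.7)/680 kΩ = 0.0166 mA.
In the active region I_C = β·I_B = 100 × 0.0166 = 1.66 mA.
Collector loop: V_CE = V_CC − I_C·R_C = 12 − 1.66×3.3 = 6.52 V.
Since V_CE = 6.52 V > V_CE(sat) ≈ 0.2 V, the transistor is in the active region as assumed.

V_CE ≈ 6.5 V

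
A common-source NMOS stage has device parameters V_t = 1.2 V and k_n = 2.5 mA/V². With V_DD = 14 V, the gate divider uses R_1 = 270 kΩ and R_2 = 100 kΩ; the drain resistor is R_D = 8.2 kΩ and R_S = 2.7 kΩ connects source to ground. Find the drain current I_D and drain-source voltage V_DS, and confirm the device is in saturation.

I_D ≈ 0.68 mA, V_DS ≈ 6.6 V

V_G = V_DD·R_2/(R_1+R_2) = 14×100/370 = 3.78 V.
Assume saturation: I_D = (k_n/2)(V_GS − V_t)² with V_GS = V_G − I_D·R_S = 3.78 − 2.7·I_D.
Substituting gives 9.11·I_D² − 18.4·I_D + 8.34 = 0, with roots I_D = 0.683 or 1.34 mA.
The root I_D = 1.34 mA gives V_GS = 0.164 V ≤ V_t, so take I_D = 0.683 mA.
Then V_GS = 1.94 V and V_DS = V_DD − I_D(R_D+R_S) = 14 − 0.683×10.9 = 6.55 V.
Saturation requires V_DS ≥ V_GS − V_t = 0.739 V; 6.55 ≥ 0.739 ✓.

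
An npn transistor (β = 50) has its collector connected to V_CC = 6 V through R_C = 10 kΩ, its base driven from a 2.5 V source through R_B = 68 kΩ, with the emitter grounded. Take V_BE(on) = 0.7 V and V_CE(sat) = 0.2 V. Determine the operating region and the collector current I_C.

saturation; I_C ≈ 0.58 mA

Assume active: I_B = (2.5 − 0.7)/68 = 0.0265 mA, giving I_C = β·I_B = 1.32 mA.
But then V_CE = 6 − 1.32×10 = -7.24 V < V_CE(sat) = 0.2 V — impossible in the active region.
So the transistor is saturated. With V_CE = 0.2 V, I_C = (V_CC − 0.2)/R_C = 5.8/10 = 0.58 mA.
Check: β·I_B = 1.32 mA > I_C = 0.58 mA, confirming saturation.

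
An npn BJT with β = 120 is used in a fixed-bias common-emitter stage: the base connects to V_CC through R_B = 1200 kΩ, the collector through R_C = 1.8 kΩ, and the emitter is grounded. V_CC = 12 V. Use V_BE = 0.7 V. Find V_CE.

V_CE ≈ 10 V

Base loop: V_CC = I_B·R_B + V_BE, so I_B = (12 − 0.7)/1200 kΩ = 0.00942 mA.
In the active region I_C = β·I_B = 120 × 0.00942 = 1.13 mA.
Collector loop: V_CE = V_CC − I_C·R_C = 12 − 1.13×1.8 = 9.97 V.
Since V_CE = 9.97 V > V_CE(sat) ≈ 0.2 V, the transistor is in the active region as assumed.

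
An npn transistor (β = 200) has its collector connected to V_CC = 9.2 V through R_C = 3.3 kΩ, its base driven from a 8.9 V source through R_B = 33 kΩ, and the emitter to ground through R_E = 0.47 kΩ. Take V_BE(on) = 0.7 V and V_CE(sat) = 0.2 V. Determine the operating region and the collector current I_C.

Assume active: I_B = (8.9 − 0.7)/(33 + 201×0.47) = 0.0643 mA, I_C = β·I_B = 12.9 mA.
Then V_CE = 9.2 − 12.9×3.3 − 12.9×0.47 = -39.3 V < 0.2 V — the active assumption fails.
Re-solve with V_CE = 0.2 V. KCL at the emitter: V_E/R_E = (V_BB−0.7−V_E)/R_B + (V_CC−0.2−V_E)/R_C, giving V_E = 1.21 V.
I_C = (V_CC − 0.2 − V_E)/R_C = (9 − 1.21)/3.3 = 2.36 mA.
Check: I_B = (8.2 − 1.21)/33 = 0.212 mA, and β·I_B = 42.4 mA > I_C, confirming saturation.

saturation; I_C ≈ 2.4 mA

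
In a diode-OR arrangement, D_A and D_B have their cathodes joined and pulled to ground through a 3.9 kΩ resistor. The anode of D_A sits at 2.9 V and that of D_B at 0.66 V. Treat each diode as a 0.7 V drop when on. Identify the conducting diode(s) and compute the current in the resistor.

Assume both conduct. Then node N would need to be at both 2.9−0.7 = 2.2 V and 0.66−0.7 = -0.04 V, which is impossible.
Assume only D_A conducts: V_N = 2.9 − 0.7 = 2.2 V, so I_R = 2.2/3.9 = 0.564 mA.
Check D_B: its anode-to-cathode voltage is 0.66 − 2.2 = -1.54 V < 0.7 V, so it is off. The assumption is consistent.

Only D_A conducts; I_R ≈ 0.56 mA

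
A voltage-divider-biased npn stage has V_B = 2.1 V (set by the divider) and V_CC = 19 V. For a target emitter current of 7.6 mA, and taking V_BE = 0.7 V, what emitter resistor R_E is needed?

R_E ≈ 0.18 kΩ

V_E = V_B − V_BE = 2.1 − 0.7 = 1.4 V.
R_E = V_E / I_E = 1.4 / 7.6 = 0.184 kΩ.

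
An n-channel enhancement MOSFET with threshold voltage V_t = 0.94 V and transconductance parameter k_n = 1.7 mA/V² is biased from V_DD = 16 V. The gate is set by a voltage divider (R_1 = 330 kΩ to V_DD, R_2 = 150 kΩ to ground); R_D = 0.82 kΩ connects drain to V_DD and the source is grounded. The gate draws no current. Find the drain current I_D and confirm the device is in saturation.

V_G = V_DD·R_2/(R_1+R_2) = 16×150/480 = 5 V. With the source grounded, V_GS = V_G = 5 V.
Assume saturation: I_D = (k_n/2)(V_GS − V_t)² = (1.7/2)×(5 − 0.94)² = 0.85×4.06² = 14 mA.
V_DS = V_DD − I_D·R_D = 16 − 14×0.82 = 4.51 V.
Saturation requires V_DS ≥ V_GS − V_t = 4.06 V; 4.51 ≥ 4.06 ✓.

I_D ≈ 14 mA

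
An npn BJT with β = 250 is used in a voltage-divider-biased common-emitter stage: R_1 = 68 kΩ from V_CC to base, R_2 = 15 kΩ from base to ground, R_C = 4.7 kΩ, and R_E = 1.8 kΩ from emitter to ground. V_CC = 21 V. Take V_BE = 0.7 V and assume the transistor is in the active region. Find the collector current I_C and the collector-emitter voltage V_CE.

Thevenize the base divider: V_Th = V_CC·R_2/(R_1+R_2) = 21×15/83 = 3.8 V, R_Th = R_1‖R_2 = 12.3 kΩ.
Base-emitter loop: V_Th = I_B·R_Th + V_BE + (β+1)I_B·R_E, so I_B = (3.8 − 0.7) / (12.3 + 251×1.8) = 0.00667 mA.
I_C = β·I_B = 250×0.00667 = 1.67 mA, and I_E = (β+1)I_B = 1.67 mA.
V_CE = V_CC − I_C·R_C − I_E·R_E = 21 − 1.67×4.7 − 1.67×1.8 = 10.2 V.
V_CE = 10.2 V > 0.2 V confirms active-region operation.

I_C ≈ 1.7 mA, V_CE ≈ 10 V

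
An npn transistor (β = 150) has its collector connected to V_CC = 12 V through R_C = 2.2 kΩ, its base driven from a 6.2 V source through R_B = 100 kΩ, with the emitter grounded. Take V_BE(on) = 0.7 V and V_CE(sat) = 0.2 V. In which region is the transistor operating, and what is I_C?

Assume active: I_B = (6.2 − 0.7)/100 = 0.055 mA, giving I_C = β·I_B = 8.25 mA.
But then V_CE = 12 − 8.25×2.2 = -6.15 V < V_CE(sat) = 0.2 V — impossible in the active region.
So the transistor is saturated. With V_CE = 0.2 V, I_C = (V_CC − 0.2)/R_C = 11.8/2.2 = 5.36 mA.
Check: β·I_B = 8.25 mA > I_C = 5.36 mA, confirming saturation.

saturation; I_C ≈ 5.4 mA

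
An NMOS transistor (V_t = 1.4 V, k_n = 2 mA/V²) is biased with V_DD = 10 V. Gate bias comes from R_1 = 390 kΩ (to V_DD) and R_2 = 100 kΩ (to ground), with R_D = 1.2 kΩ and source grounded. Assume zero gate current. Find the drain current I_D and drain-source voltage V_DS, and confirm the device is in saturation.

I_D ≈ 0.41 mA, V_DS ≈ 9.5 V

V_G = V_DD·R_2/(R_1+R_2) = 10×100/490 = 2.04 V. With the source grounded, V_GS = V_G = 2.04 V.
Assume saturation: I_D = (k_n/2)(V_GS − V_t)² = (2/2)×(2.04 − 1.4)² = 1×0.641² = 0.411 mA.
V_DS = V_DD − I_D·R_D = 10 − 0.411×1.2 = 9.51 V.
Saturation requires V_DS ≥ V_GS − V_t = 0.641 V; 9.51 ≥ 0.641 ✓.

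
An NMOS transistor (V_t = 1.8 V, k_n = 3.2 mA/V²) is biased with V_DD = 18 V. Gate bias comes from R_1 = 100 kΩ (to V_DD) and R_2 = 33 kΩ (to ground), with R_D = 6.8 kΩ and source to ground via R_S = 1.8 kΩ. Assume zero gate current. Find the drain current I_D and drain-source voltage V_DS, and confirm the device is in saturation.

I_D ≈ 1 mA, V_DS ≈ 9.1 V

V_G = V_DD·R_2/(R_1+R_2) = 18×33/133 = 4.47 V.
Assume saturation: I_D = (k_n/2)(V_GS − V_t)² with V_GS = V_G − I_D·R_S = 4.47 − 1.8·I_D.
Substituting gives 5.18·I_D² − 16.4·I_D + 11.4 = 0, with roots I_D = 1.03 or 2.12 mA.
The root I_D = 2.12 mA gives V_GS = 0.649 V ≤ V_t, so take I_D = 1.03 mA.
Then V_GS = 2.6 V and V_DS = V_DD − I_D(R_D+R_S) = 18 − 1.03×8.6 = 9.1 V.
Saturation requires V_DS ≥ V_GS − V_t = 0.804 V; 9.1 ≥ 0.804 ✓.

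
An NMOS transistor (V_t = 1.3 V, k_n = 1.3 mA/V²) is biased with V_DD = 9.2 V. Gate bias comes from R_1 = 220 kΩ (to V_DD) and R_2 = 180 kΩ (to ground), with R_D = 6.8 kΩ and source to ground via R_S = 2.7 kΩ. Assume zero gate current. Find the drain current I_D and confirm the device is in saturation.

V_G = V_DD·R_2/(R_1+R_2) = 9.2×180/400 = 4.14 V.
Assume saturation: I_D = (k_n/2)(V_GS − V_t)² with V_GS = V_G − I_D·R_S = 4.14 − 2.7·I_D.
Substituting gives 4.74·I_D² − 11·I_D + 5.24 = 0, with roots I_D = 0.675 or 1.64 mA.
The root I_D = 1.64 mA gives V_GS = -0.289 V ≤ V_t, so take I_D = 0.675 mA.
Then V_GS = 2.32 V and V_DS = V_DD − I_D(R_D+R_S) = 9.2 − 0.675×9.5 = 2.79 V.
Saturation requires V_DS ≥ V_GS − V_t = 1.02 V; 2.79 ≥ 1.02 ✓.

I_D ≈ 0.67 mA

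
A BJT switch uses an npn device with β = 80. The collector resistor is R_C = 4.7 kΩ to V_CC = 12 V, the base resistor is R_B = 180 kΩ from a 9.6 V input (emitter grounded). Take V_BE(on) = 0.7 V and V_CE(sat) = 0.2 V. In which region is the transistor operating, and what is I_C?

saturation; I_C ≈ 2.5 mA

Assume active: I_B = (9.6 − 0.7)/180 = 0.0494 mA, giving I_C = β·I_B = 3.96 mA.
But then V_CE = 12 − 3.96×4.7 = -6.59 V < V_CE(sat) = 0.2 V — impossible in the active region.
So the transistor is saturated. With V_CE = 0.2 V, I_C = (V_CC − 0.2)/R_C = 11.8/4.7 = 2.51 mA.
Check: β·I_B = 3.96 mA > I_C = 2.51 mA, confirming saturation.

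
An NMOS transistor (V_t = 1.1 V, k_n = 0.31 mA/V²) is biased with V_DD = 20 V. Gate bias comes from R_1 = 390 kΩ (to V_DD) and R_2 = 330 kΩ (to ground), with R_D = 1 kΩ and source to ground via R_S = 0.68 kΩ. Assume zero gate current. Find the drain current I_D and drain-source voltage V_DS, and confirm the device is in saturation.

I_D ≈ 4.2 mA, V_DS ≈ 13 V

V_G = V_DD·R_2/(R_1+R_2) = 20×330/720 = 9.17 V.
Assume saturation: I_D = (k_n/2)(V_GS − V_t)² with V_GS = V_G − I_D·R_S = 9.17 − 0.68·I_D.
Substituting gives 0.0717·I_D² − 2.7·I_D + 10.1 = 0, with roots I_D = 4.2 or 33.5 mA.
The root I_D = 33.5 mA gives V_GS = -13.6 V ≤ V_t, so take I_D = 4.2 mA.
Then V_GS = 6.31 V and V_DS = V_DD − I_D(R_D+R_S) = 20 − 4.2×1.68 = 12.9 V.
Saturation requires V_DS ≥ V_GS − V_t = 5.21 V; 12.9 ≥ 5.21 ✓.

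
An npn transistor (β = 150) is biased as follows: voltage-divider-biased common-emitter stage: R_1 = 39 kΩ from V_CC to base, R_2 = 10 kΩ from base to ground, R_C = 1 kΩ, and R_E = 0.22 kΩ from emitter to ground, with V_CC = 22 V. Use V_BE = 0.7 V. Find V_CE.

V_CE ≈ 5.1 V

Thevenize the base divider: V_Th = V_CC·R_2/(R_1+R_2) = 22×10/49 = 4.49 V, R_Th = R_1‖R_2 = 7.96 kΩ.
Base-emitter loop: V_Th = I_B·R_Th + V_BE + (β+1)I_B·R_E, so I_B = (4.49 − 0.7) / (7.96 + 151×0.22) = 0.092 mA.
I_C = β·I_B = 150×0.092 = 13.8 mA, and I_E = (β+1)I_B = 13.9 mA.
V_CE = V_CC − I_C·R_C − I_E·R_E = 22 − 13.8×1 − 13.9×0.22 = 5.14 V.
V_CE = 5.14 V > 0.2 V confirms active-region operation.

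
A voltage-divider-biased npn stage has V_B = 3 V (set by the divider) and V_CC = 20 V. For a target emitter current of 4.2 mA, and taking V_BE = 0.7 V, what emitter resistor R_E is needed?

R_E ≈ 0.55 kΩ

V_E = V_B − V_BE = 3 − 0.7 = 2.3 V.
R_E = V_E / I_E = 2.3 / 4.2 = 0.548 kΩ.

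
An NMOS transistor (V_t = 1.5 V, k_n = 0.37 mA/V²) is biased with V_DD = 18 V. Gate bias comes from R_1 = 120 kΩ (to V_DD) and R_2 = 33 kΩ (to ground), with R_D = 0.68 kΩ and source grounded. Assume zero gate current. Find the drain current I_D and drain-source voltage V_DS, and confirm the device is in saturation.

V_G = V_DD·R_2/(R_1+R_2) = 18×33/153 = 3.88 V. With the source grounded, V_GS = V_G = 3.88 V.
Assume saturation: I_D = (k_n/2)(V_GS − V_t)² = (0.37/2)×(3.88 − 1.5)² = 0.185×2.38² = 1.05 mA.
V_DS = V_DD − I_D·R_D = 18 − 1.05×0.68 = 17.3 V.
Saturation requires V_DS ≥ V_GS − V_t = 2.38 V; 17.3 ≥ 2.38 ✓.

I_D ≈ 1 mA, V_DS ≈ 17 V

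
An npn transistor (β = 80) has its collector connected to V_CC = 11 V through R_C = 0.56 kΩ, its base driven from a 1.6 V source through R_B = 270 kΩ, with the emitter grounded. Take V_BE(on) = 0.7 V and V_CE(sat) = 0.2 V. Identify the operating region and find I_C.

Assume active. Base-emitter loop: I_B = (V_BB − V_BE)/R_B = (1.6 − 0.7)/270 = 0.00333 mA.
I_C = β·I_B = 80×0.00333 = 0.267 mA.
V_CE = V_CC − I_C·R_C = 11 − 0.267×0.56 = 10.9 V > V_CE(sat), so the active-region assumption holds.

active; I_C ≈ 0.27 mA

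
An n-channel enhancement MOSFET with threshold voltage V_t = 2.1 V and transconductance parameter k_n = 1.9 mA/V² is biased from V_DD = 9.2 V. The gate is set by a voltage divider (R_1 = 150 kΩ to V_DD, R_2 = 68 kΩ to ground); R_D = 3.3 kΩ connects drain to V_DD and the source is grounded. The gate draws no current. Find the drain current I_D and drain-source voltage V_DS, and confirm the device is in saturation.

I_D ≈ 0.56 mA, V_DS ≈ 7.3 V

V_G = V_DD·R_2/(R_1+R_2) = 9.2×68/218 = 2.87 V. With the source grounded, V_GS = V_G = 2.87 V.
Assume saturation: I_D = (k_n/2)(V_GS − V_t)² = (1.9/2)×(2.87 − 2.1)² = 0.95×0.77² = 0.563 mA.
V_DS = V_DD − I_D·R_D = 9.2 − 0.563×3.3 = 7.34 V.
Saturation requires V_DS ≥ V_GS − V_t = 0.77 V; 7.34 ≥ 0.77 ✓.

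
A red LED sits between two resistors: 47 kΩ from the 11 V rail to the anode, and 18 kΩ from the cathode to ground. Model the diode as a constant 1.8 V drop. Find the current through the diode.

I ≈ 0.14 mA

The two resistors are in series with the diode, so KVL gives 11 = I·47 + 1.8 + I·18.
I = (11 − 1.8) / (47 + 18) kΩ = 9.2 / 65 = 0.142 mA.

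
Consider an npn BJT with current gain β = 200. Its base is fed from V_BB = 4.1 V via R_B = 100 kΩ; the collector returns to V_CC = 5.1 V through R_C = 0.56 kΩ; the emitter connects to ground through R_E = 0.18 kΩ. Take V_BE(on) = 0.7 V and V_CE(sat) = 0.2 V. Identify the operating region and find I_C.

active; I_C ≈ 5 mA

Assume active. Base-emitter loop: I_B = (V_BB − V_BE)/(R_B + (β+1)R_E) = (4.1 − 0.7)/(100 + 201×0.18) = 0.025 mA.
I_C = β·I_B = 200×0.025 = 4.99 mA.
V_CE = V_CC − I_C·R_C − I_E·R_E = 5.1 − 4.99×0.56 − 5.02×0.18 = 1.4 V > V_CE(sat), so the active-region assumption holds.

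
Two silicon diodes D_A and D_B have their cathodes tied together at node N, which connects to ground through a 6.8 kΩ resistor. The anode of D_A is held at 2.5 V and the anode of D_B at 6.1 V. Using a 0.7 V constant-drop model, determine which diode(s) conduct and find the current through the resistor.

Assume both conduct. Then node N would need to be at both 2.5−0.7 = 1.8 V and 6.1−0.7 = 5.4 V, which is impossible.
Assume only D_B conducts: V_N = 6.1 − 0.7 = 5.4 V, so I_R = 5.4/6.8 = 0.794 mA.
Check D_A: its anode-to-cathode voltage is 2.5 − 5.4 = -2.9 V < 0.7 V, so it is off. The assumption is consistent.

Only D_B conducts; I_R ≈ 0.79 mA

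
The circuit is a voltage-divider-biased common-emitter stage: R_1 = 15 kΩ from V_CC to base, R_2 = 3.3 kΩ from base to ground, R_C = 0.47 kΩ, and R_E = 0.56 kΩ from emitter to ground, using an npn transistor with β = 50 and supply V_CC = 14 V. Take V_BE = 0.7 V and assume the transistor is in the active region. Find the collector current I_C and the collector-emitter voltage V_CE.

I_C ≈ 2.9 mA, V_CE ≈ 11 V

Thevenize the base divider: V_Th = V_CC·R_2/(R_1+R_2) = 14×3.3/18.3 = 2.52 V, R_Th = R_1‖R_2 = 2.7 kΩ.
Base-emitter loop: V_Th = I_B·R_Th + V_BE + (β+1)I_B·R_E, so I_B = (2.52 − 0.7) / (2.7 + 51×0.56) = 0.0584 mA.
I_C = β·I_B = 50×0.0584 = 2.92 mA, and I_E = (β+1)I_B = 2.98 mA.
V_CE = V_CC − I_C·R_C − I_E·R_E = 14 − 2.92×0.47 − 2.98×0.56 = 11 V.
V_CE = 11 V > 0.2 V confirms active-region operation.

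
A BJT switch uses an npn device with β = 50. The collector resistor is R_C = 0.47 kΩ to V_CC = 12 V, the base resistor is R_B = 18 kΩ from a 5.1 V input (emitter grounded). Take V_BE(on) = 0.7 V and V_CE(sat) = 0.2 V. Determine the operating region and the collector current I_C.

Assume active. Base-emitter loop: I_B = (V_BB − V_BE)/R_B = (5.1 − 0.7)/18 = 0.244 mA.
I_C = β·I_B = 50×0.244 = 12.2 mA.
V_CE = V_CC − I_C·R_C = 12 − 12.2×0.47 = 6.26 V > V_CE(sat), so the active-region assumption holds.

active; I_C ≈ 12 mA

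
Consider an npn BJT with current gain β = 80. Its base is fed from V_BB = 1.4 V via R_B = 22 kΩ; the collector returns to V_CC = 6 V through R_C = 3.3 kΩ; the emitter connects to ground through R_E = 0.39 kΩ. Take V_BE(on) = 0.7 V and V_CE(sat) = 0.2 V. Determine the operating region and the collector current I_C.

active; I_C ≈ 1 mA

Assume active. Base-emitter loop: I_B = (V_BB − V_BE)/(R_B + (β+1)R_E) = (1.4 − 0.7)/(22 + 81×0.39) = 0.0131 mA.
I_C = β·I_B = 80×0.0131 = 1.04 mA.
V_CE = V_CC − I_C·R_C − I_E·R_E = 6 − 1.04×3.3 − 1.06×0.39 = 2.14 V > V_CE(sat), so the active-region assumption holds.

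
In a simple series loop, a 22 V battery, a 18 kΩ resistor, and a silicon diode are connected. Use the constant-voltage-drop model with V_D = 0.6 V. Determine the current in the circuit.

KVL around the loop: 22 = V_D + I·R = 0.6 + I × 18 kΩ.
So I = (22 − 0.6) / 18 kΩ = 21.4 / 18 = 1.19 mA.

I ≈ 1.2 mA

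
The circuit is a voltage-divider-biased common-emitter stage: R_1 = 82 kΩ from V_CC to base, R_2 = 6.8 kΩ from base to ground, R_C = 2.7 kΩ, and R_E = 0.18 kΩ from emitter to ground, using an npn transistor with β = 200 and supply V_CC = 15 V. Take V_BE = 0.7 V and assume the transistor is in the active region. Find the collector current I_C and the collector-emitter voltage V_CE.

I_C ≈ 2.1 mA, V_CE ≈ 8.9 V

Thevenize the base divider: V_Th = V_CC·R_2/(R_1+R_2) = 15×6.8/88.8 = 1.15 V, R_Th = R_1‖R_2 = 6.28 kΩ.
Base-emitter loop: V_Th = I_B·R_Th + V_BE + (β+1)I_B·R_E, so I_B = (1.15 − 0.7) / (6.28 + 201×0.18) = 0.0106 mA.
I_C = β·I_B = 200×0.0106 = 2.11 mA, and I_E = (β+1)I_B = 2.12 mA.
V_CE = V_CC − I_C·R_C − I_E·R_E = 15 − 2.11×2.7 − 2.12×0.18 = 8.91 V.
V_CE = 8.91 V > 0.2 V confirms active-region operation.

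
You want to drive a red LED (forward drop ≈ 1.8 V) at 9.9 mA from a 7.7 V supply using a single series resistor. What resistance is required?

The resistor drops V_S − V_D = 7.7 − 1.8 = 5.9 V at 9.9 mA.
R = 5.9 V / 9.9 mA = 0.596 kΩ.

R ≈ 0.6 kΩ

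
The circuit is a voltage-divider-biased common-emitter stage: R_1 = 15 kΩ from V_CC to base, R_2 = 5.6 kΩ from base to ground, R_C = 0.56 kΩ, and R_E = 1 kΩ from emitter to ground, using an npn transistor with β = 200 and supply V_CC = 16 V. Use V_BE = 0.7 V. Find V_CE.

V_CE ≈ 10 V

Thevenize the base divider: V_Th = V_CC·R_2/(R_1+R_2) = 16×5.6/20.6 = 4.35 V, R_Th = R_1‖R_2 = 4.08 kΩ.
Base-emitter loop: V_Th = I_B·R_Th + V_BE + (β+1)I_B·R_E, so I_B = (4.35 − 0.7) / (4.08 + 201×1) = 0.0178 mA.
I_C = β·I_B = 200×0.0178 = 3.56 mA, and I_E = (β+1)I_B = 3.58 mA.
V_CE = V_CC − I_C·R_C − I_E·R_E = 16 − 3.56×0.56 − 3.58×1 = 10.4 V.
V_CE = 10.4 V > 0.2 V confirms active-region operation.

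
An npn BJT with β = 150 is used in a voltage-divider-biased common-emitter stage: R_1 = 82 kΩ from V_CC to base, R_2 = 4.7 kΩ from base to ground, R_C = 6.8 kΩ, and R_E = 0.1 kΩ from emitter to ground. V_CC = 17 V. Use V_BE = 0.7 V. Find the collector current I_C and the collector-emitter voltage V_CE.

I_C ≈ 1.7 mA, V_CE ≈ 5.3 V

Thevenize the base divider: V_Th = V_CC·R_2/(R_1+R_2) = 17×4.7/86.7 = 0.922 V, R_Th = R_1‖R_2 = 4.45 kΩ.
Base-emitter loop: V_Th = I_B·R_Th + V_BE + (β+1)I_B·R_E, so I_B = (0.922 − 0.7) / (4.45 + 151×0.1) = 0.0113 mA.
I_C = β·I_B = 150×0.0113 = 1.7 mA, and I_E = (β+1)I_B = 1.71 mA.
V_CE = V_CC − I_C·R_C − I_E·R_E = 17 − 1.7×6.8 − 1.71×0.1 = 5.27 V.
V_CE = 5.27 V > 0.2 V confirms active-region operation.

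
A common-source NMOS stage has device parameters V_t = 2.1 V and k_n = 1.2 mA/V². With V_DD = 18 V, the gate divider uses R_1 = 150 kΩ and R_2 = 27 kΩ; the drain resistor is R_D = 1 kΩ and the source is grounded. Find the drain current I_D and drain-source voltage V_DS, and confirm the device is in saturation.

V_G = V_DD·R_2/(R_1+R_2) = 18×27/177 = 2.75 V. With the source grounded, V_GS = V_G = 2.75 V.
Assume saturation: I_D = (k_n/2)(V_GS − V_t)² = (1.2/2)×(2.75 − 2.1)² = 0.6×0.646² = 0.25 mA.
V_DS = V_DD − I_D·R_D = 18 − 0.25×1 = 17.7 V.
Saturation requires V_DS ≥ V_GS − V_t = 0.646 V; 17.7 ≥ 0.646 ✓.

I_D ≈ 0.25 mA, V_DS ≈ 18 V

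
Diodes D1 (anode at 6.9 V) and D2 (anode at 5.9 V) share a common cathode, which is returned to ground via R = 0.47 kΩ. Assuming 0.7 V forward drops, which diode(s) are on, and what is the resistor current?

Assume both conduct. Then node N would need to be at both 6.9−0.7 = 6.2 V and 5.9−0.7 = 5.2 V, which is impossible.
Assume only D1 conducts: V_N = 6.9 − 0.7 = 6.2 V, so I_R = 6.2/0.47 = 13.2 mA.
Check D2: its anode-to-cathode voltage is 5.9 − 6.2 = -0.3 V < 0.7 V, so it is off. The assumption is consistent.

Only D1 conducts; I_R ≈ 13 mA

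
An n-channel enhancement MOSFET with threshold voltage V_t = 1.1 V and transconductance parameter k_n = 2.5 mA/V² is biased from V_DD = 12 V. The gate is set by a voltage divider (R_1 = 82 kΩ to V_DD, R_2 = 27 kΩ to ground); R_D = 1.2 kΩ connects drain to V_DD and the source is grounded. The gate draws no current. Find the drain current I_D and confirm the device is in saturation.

I_D ≈ 4.4 mA

V_G = V_DD·R_2/(R_1+R_2) = 12×27/109 = 2.97 V. With the source grounded, V_GS = V_G = 2.97 V.
Assume saturation: I_D = (k_n/2)(V_GS − V_t)² = (2.5/2)×(2.97 − 1.1)² = 1.25×1.87² = 4.38 mA.
V_DS = V_DD − I_D·R_D = 12 − 4.38×1.2 = 6.74 V.
Saturation requires V_DS ≥ V_GS − V_t = 1.87 V; 6.74 ≥ 1.87 ✓.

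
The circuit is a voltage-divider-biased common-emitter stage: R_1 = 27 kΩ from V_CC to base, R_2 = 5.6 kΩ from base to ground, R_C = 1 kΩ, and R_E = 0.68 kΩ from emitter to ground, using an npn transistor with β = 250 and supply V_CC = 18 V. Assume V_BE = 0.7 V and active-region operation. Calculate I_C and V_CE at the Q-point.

Thevenize the base divider: V_Th = V_CC·R_2/(R_1+R_2) = 18×5.6/32.6 = 3.09 V, R_Th = R_1‖R_2 = 4.64 kΩ.
Base-emitter loop: V_Th = I_B·R_Th + V_BE + (β+1)I_B·R_E, so I_B = (3.09 − 0.7) / (4.64 + 251×0.68) = 0.0136 mA.
I_C = β·I_B = 250×0.0136 = 3.41 mA, and I_E = (β+1)I_B = 3.42 mA.
V_CE = V_CC − I_C·R_C − I_E·R_E = 18 − 3.41×1 − 3.42×0.68 = 12.3 V.
V_CE = 12.3 V > 0.2 V confirms active-region operation.

I_C ≈ 3.4 mA, V_CE ≈ 12 V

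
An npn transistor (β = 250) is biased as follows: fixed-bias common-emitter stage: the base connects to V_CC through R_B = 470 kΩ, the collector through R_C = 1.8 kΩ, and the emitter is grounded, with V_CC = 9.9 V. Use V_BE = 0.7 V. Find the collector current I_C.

I_C ≈ 4.9 mA

Base loop: V_CC = I_B·R_B + V_BE, so I_B = (9.9 − 0.7)/470 kΩ = 0.0196 mA.
In the active region I_C = β·I_B = 250 × 0.0196 = 4.89 mA.
Collector loop: V_CE = V_CC − I_C·R_C = 9.9 − 4.89×1.8 = 1.09 V.
Since V_CE = 1.09 V > V_CE(sat) ≈ 0.2 V, the transistor is in the active region as assumed.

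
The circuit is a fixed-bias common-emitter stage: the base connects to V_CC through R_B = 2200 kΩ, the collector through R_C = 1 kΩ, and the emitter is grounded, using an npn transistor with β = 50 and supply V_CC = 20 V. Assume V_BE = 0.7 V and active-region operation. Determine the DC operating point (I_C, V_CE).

Base loop: V_CC = I_B·R_B + V_BE, so I_B = (20 − 0.7)/2200 kΩ = 0.00877 mA.
In the active region I_C = β·I_B = 50 × 0.00877 = 0.439 mA.
Collector loop: V_CE = V_CC − I_C·R_C = 20 − 0.439×1 = 19.6 V.
Since V_CE = 19.6 V > V_CE(sat) ≈ 0.2 V, the transistor is in the active region as assumed.

I_C ≈ 0.44 mA, V_CE ≈ 20 V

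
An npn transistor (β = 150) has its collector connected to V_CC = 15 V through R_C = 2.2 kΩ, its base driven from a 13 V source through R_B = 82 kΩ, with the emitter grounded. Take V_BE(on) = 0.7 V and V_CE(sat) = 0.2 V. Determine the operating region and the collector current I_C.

saturation; I_C ≈ 6.7 mA

Assume active: I_B = (13 − 0.7)/82 = 0.15 mA, giving I_C = β·I_B = 22.5 mA.
But then V_CE = 15 − 22.5×2.2 = -34.5 V < V_CE(sat) = 0.2 V — impossible in the active region.
So the transistor is saturated. With V_CE = 0.2 V, I_C = (V_CC − 0.2)/R_C = 14.8/2.2 = 6.73 mA.
Check: β·I_B = 22.5 mA > I_C = 6.73 mA, confirming saturation.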